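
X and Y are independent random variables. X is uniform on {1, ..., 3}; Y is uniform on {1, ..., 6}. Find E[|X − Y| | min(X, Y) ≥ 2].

Outcomes with min(X, Y) ≥ 2: (2,2), (2,3), (2,4), (2,5), (2,6), (3,2), (3,3), (3,4), (3,5), (3,6), each with probability 1/18.
E[|X − Y| | min(X, Y) ≥ 2] = (0 + 1 + 2 + 3 + 4 + 1 + 0 + 1 + 2 + 3) / 10 = 17/10.

17/10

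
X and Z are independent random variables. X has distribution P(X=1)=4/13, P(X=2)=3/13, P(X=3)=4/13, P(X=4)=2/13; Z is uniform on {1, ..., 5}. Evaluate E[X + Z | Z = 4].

82/13

P(Z = 4) = 1/5.
Summing (X+Z)·P(x,y) over outcomes with Z = 4 gives 82/65.
E[X + Z | Z = 4] = (82/65) / (1/5) = 82/13.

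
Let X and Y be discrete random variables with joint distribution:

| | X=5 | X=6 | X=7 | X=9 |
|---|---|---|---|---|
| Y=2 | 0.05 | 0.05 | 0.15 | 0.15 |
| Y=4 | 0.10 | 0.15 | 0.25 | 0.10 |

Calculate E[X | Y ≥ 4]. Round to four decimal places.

P(Y ≥ 4) = 0.60.
Summing X·P(X=x,Y=y) over the conditioning event gives 4.05.
E[X | Y ≥ 4] = (4.05) / (0.60) = 6.7500.

6.7500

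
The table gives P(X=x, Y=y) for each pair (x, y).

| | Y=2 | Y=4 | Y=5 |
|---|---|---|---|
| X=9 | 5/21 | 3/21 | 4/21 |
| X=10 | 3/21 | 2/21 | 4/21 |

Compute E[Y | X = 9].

P(X = 9) = 4/7.
Σ Y·P over the event = 2·(5/21) + 4·(3/21) + 5·(4/21) = 2.
E[Y | X = 9] = (2) / (4/7) = 7/2.

7/2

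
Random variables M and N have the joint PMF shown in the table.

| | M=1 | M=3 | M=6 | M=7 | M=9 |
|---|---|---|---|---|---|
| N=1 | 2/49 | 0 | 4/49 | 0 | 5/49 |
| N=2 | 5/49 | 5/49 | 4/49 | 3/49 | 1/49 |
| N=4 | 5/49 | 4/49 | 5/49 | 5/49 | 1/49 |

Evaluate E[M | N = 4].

91/20

P(N = 4) = 20/49.
Σ M·P over the event = 1·(5/49) + 3·(4/49) + 6·(5/49) + 7·(5/49) + 9·(1/49) = 13/7.
E[M | N = 4] = (13/7) / (20/49) = 91/20.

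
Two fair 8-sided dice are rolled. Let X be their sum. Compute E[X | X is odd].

9

P(X is odd) = 1/2.
Σ over the event: 3·1/32 + 5·1/16 + 7·3/32 + 9·1/8 + 11·3/32 + 13·1/16 + 15·1/32 = 9/2.
E[X | X is odd] = (9/2) / (1/2) = 9.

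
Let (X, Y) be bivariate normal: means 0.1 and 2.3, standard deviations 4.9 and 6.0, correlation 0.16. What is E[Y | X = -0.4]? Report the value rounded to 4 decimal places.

2.2020

The regression of Y on X has slope ρ·σ_Y/σ_X and passes through (μ_X, μ_Y).
E[Y | X=-0.4] = 2.3 + (0.16)·(6.0/4.9)·(-0.4 − (0.1)) = 2.3 + (0.19592)·(-0.5) = 2.2020.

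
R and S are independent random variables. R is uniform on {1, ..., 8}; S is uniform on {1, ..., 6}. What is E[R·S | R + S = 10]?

22

Outcomes with R + S = 10: (4,6), (5,5), (6,4), (7,3), (8,2), each with probability 1/48.
E[R·S | R + S = 10] = (24 + 25 + 24 + 21 + 16) / 5 = 22.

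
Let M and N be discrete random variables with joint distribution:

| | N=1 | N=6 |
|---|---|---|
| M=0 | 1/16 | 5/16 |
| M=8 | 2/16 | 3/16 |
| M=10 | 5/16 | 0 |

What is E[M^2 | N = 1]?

P(N = 1) = 1/2.
Σ M^2·P over the event = 0·(1/16) + 64·(2/16) + 100·(5/16) = 157/4.
E[M^2 | N = 1] = (157/4) / (1/2) = 157/2.

157/2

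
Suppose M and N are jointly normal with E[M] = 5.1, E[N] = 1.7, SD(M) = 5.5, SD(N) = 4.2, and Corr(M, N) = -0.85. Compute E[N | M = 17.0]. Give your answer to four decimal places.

For a bivariate normal, E[N | M=x] = μ_N + ρ·(σ_N/σ_M)·(x − μ_M).
E[N | M=17.0] = 1.7 + (-0.85)·(4.2/5.5)·(17.0 − (5.1)) = 1.7 + (-0.64909)·(11.9) = -6.0242.

-6.0242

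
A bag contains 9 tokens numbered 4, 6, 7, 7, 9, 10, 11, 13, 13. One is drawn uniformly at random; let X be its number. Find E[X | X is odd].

P(X is odd) = 2/3.
Σ over the event: 7·2/9 + 9·1/9 + 11·1/9 + 13·2/9 = 20/3.
E[X | X is odd] = (20/3) / (2/3) = 10.

10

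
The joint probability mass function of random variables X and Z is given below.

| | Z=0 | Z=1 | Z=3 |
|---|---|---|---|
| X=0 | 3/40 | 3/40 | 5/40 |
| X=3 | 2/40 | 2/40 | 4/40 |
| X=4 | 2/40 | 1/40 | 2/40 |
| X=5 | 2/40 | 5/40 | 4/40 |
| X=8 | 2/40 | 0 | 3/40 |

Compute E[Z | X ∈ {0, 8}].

27/16

P(X ∈ {0, 8}) = 2/5.
Σ Z·P over the event = 0·(3/40) + 1·(3/40) + 3·(5/40) + 0·(2/40) + 3·(3/40) = 27/40.
E[Z | X ∈ {0, 8}] = (27/40) / (2/5) = 27/16.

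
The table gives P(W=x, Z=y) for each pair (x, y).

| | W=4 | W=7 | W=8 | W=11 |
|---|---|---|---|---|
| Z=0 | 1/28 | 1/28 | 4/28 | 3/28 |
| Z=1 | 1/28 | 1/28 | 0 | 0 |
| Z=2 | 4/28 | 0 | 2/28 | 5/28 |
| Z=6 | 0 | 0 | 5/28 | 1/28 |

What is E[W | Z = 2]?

P(Z = 2) = 11/28.
Σ W·P over the event = 4·(4/28) + 8·(2/28) + 11·(5/28) = 87/28.
E[W | Z = 2] = (87/28) / (11/28) = 87/11.

87/11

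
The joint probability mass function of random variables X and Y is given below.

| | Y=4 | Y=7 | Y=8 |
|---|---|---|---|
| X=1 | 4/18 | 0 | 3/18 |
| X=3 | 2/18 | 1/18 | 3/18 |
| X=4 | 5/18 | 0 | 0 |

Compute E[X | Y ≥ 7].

15/7

P(Y ≥ 7) = 7/18.
Σ X·P over the event = 1·(3/18) + 3·(1/18) + 3·(3/18) = 5/6.
E[X | Y ≥ 7] = (5/6) / (7/18) = 15/7.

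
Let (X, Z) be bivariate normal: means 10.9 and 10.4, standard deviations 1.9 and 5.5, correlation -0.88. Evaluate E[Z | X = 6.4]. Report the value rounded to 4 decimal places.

21.8632

E[Z | X=x] = μ_Z + ρ(σ_Z/σ_X)(x − μ_X) for jointly normal variables.
E[Z | X=6.4] = 10.4 + (-0.88)·(5.5/1.9)·(6.4 − (10.9)) = 10.4 + (-2.54737)·(-4.5) = 21.8632.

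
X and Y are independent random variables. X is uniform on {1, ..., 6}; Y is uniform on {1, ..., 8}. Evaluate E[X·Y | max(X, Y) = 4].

64/7

Outcomes with max(X, Y) = 4: (1,4), (2,4), (3,4), (4,1), (4,2), (4,3), (4,4), each with probability 1/48.
E[X·Y | max(X, Y) = 4] = (4 + 8 + 12 + 4 + 8 + 12 + 16) / 7 = 64/7.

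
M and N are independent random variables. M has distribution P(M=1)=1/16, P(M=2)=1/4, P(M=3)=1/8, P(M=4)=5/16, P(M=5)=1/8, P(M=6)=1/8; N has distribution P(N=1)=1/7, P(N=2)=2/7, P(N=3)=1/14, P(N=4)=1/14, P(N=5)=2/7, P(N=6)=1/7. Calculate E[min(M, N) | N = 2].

P(N = 2) = 2/7.
Summing min(M,N)·P(x,y) over outcomes with N = 2 gives 31/56.
E[min(M, N) | N = 2] = (31/56) / (2/7) = 31/16.

31/16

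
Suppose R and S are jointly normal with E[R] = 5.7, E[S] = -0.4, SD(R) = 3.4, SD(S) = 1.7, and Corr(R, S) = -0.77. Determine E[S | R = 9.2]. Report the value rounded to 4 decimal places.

-1.7475

The regression of S on R has slope ρ·σ_S/σ_R and passes through (μ_R, μ_S).
E[S | R=9.2] = -0.4 + (-0.77)·(1.7/3.4)·(9.2 − (5.7)) = -0.4 + (-0.385)·(3.5) = -1.7475.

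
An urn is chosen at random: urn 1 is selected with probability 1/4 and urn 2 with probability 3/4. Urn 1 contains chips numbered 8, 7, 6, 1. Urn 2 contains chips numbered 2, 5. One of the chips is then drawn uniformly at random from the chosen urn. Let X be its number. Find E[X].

E[X | urn 1] = (8+7+6+1)/4 = 11/2.
E[X | urn 2] = (2+5)/2 = 7/2.
By the law of total expectation,
E[X] = (1/4)·(11/2) + (3/4)·(7/2) = 4.

4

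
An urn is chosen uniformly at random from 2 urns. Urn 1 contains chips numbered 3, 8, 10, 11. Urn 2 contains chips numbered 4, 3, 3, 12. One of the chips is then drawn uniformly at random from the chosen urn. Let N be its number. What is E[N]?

E[N | urn 1] = (3+8+10+11)/4 = 8.
E[N | urn 2] = (4+3+3+12)/4 = 11/2.
E[N] = (1/2)·(8) + (1/2)·(11/2) = 27/4.

27/4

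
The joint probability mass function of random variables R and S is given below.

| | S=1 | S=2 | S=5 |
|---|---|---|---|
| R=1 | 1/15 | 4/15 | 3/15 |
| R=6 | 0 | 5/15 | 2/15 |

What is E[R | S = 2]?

P(S = 2) = 3/5.
Summing R·P(R=x,S=y) over the conditioning event gives 34/15.
E[R | S = 2] = (34/15) / (3/5) = 34/9.

34/9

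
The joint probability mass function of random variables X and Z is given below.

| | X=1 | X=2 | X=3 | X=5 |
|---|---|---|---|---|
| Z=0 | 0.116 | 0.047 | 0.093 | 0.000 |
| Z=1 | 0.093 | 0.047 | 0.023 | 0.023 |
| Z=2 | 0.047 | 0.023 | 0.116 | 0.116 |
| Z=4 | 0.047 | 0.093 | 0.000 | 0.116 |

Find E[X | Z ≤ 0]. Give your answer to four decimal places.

1.9102

P(Z ≤ 0) = 0.256.
Σ X·P over the event = 1·(0.116) + 2·(0.047) + 3·(0.093) = 0.489.
E[X | Z ≤ 0] = (0.489) / (0.256) = 1.9102.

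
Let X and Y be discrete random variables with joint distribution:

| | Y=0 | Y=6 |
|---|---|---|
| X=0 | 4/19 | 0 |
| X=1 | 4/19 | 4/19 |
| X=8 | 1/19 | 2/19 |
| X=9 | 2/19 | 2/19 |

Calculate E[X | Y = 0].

30/11

P(Y = 0) = 11/19.
Σ X·P over the event = 0·(4/19) + 1·(4/19) + 8·(1/19) + 9·(2/19) = 30/19.
E[X | Y = 0] = (30/19) / (11/19) = 30/11.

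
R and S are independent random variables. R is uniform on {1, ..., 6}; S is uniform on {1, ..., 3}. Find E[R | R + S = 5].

3

Outcomes with R + S = 5: (2,3), (3,2), (4,1), each with probability 1/18.
E[R | R + S = 5] = (2 + 3 + 4) / 3 = 3.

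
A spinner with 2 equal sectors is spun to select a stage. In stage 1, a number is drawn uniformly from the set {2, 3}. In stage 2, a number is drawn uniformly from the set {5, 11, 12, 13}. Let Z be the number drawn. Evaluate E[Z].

51/8

E[Z | stage 1] = (2+3)/2 = 5/2.
E[Z | stage 2] = (5+11+12+13)/4 = 41/4.
E[Z] = (1/2)·(5/2) + (1/2)·(41/4) = 51/8.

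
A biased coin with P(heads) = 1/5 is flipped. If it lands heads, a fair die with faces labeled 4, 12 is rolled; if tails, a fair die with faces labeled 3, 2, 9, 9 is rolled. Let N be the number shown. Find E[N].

31/5

E[N | heads] = (4+12)/2 = 8.
E[N | tails] = (3+2+9+9)/4 = 23/4.
E[N] = (1/5)·(8) + (4/5)·(23/4) = 31/5.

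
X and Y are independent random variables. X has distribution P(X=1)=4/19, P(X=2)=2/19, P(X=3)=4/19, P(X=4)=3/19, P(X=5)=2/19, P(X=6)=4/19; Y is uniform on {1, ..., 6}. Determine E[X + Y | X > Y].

P(X > Y) = 47/114.
Summing (X+Y)·P(x,y) over outcomes with X > Y gives 56/19.
E[X + Y | X > Y] = (56/19) / (47/114) = 336/47.

336/47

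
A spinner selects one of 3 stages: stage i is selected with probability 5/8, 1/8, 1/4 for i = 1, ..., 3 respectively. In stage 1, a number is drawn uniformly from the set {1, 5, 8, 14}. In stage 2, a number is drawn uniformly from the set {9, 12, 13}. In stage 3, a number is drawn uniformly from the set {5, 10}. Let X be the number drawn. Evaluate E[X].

E[X | stage 1] = (1+5+8+14)/4 = 7.
E[X | stage 2] = (9+12+13)/3 = 34/3.
E[X | stage 3] = (5+10)/2 = 15/2.
E[X] = (5/8)·(7) + (1/8)·(34/3) + (1/4)·(15/2) = 23/3.

23/3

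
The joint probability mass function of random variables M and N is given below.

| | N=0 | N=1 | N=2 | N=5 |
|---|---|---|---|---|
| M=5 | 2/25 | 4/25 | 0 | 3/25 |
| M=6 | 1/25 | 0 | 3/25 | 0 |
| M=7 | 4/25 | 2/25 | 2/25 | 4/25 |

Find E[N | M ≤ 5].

P(M ≤ 5) = 9/25.
Σ N·P over the event = 0·(2/25) + 1·(4/25) + 5·(3/25) = 19/25.
E[N | M ≤ 5] = (19/25) / (9/25) = 19/9.

19/9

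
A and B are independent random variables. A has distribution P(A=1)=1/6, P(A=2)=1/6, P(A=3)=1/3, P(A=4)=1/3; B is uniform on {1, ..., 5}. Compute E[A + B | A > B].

P(A > B) = 11/30.
Summing (A+B)·P(x,y) over outcomes with A > B gives 19/10.
E[A + B | A > B] = (19/10) / (11/30) = 57/11.

57/11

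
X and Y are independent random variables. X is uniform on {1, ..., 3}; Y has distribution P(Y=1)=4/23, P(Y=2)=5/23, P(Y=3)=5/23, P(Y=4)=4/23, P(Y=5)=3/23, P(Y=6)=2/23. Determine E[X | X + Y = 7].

20/9

P(X + Y = 7) = 3/23.
Summing X·P(x,y) over outcomes with X + Y = 7 gives 20/69.
E[X | X + Y = 7] = (20/69) / (3/23) = 20/9.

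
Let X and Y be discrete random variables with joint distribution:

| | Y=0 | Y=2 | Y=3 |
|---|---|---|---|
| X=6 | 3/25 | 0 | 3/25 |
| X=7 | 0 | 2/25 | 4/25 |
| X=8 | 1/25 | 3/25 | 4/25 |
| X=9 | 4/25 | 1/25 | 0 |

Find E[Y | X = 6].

3/2

P(X = 6) = 6/25.
Σ Y·P over the event = 0·(3/25) + 3·(3/25) = 9/25.
E[Y | X = 6] = (9/25) / (6/25) = 3/2.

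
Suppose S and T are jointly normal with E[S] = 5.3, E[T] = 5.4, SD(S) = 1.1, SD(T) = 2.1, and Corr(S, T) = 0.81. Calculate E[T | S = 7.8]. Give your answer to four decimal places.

9.2659

For a bivariate normal, E[T | S=x] = μ_T + ρ·(σ_T/σ_S)·(x − μ_S).
E[T | S=7.8] = 5.4 + (0.81)·(2.1/1.1)·(7.8 − (5.3)) = 5.4 + (1.54636)·(2.5) = 9.2659.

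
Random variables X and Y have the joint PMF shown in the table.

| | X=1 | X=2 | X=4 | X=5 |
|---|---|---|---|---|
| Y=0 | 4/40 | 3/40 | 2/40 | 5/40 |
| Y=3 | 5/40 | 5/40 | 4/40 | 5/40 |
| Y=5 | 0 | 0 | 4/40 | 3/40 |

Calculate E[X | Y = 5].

31/7

P(Y = 5) = 7/40.
Summing X·P(X=x,Y=y) over the conditioning event gives 31/40.
E[X | Y = 5] = (31/40) / (7/40) = 31/7.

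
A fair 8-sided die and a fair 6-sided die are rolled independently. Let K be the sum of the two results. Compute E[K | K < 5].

P(K < 5) = 1/8.
Σ over the event: 2·1/48 + 3·1/24 + 4·1/16 = 5/12.
E[K | K < 5] = (5/12) / (1/8) = 10/3.

10/3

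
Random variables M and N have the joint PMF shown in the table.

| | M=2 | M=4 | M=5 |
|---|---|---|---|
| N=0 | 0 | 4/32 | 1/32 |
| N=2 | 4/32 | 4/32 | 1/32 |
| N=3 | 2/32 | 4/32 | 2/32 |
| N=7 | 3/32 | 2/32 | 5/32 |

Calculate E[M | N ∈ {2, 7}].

68/19

P(N ∈ {2, 7}) = 19/32.
Σ M·P over the event = 2·(4/32) + 2·(3/32) + 4·(4/32) + 4·(2/32) + 5·(1/32) + 5·(5/32) = 17/8.
E[M | N ∈ {2, 7}] = (17/8) / (19/32) = 68/19.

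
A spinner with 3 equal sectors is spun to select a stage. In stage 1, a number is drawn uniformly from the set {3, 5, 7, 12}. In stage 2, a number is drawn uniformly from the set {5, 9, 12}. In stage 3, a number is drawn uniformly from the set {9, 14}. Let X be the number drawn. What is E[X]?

E[X | stage 1] = (3+5+7+12)/4 = 27/4.
E[X | stage 2] = (5+9+12)/3 = 26/3.
E[X | stage 3] = (9+14)/2 = 23/2.
By the law of total expectation,
E[X] = (1/3)·(27/4) + (1/3)·(26/3) + (1/3)·(23/2) = 323/36.

323/36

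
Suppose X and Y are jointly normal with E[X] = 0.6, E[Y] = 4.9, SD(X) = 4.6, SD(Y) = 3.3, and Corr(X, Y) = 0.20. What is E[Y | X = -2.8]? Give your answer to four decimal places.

For a bivariate normal, E[Y | X=x] = μ_Y + ρ·(σ_Y/σ_X)·(x − μ_X).
E[Y | X=-2.8] = 4.9 + (0.20)·(3.3/4.6)·(-2.8 − (0.6)) = 4.9 + (0.14348)·(-3.4) = 4.4122.

4.4122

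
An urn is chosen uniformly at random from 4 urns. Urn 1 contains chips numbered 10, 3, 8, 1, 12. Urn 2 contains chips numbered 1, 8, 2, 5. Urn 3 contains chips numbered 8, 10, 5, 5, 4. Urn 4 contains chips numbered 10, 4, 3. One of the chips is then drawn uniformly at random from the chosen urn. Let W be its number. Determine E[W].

E[W | urn 1] = (10+3+8+1+12)/5 = 34/5.
E[W | urn 2] = (1+8+2+5)/4 = 4.
E[W | urn 3] = (8+10+5+5+4)/5 = 32/5.
E[W | urn 4] = (10+4+3)/3 = 17/3.
E[W] = (1/4)·(34/5) + (1/4)·(4) + (1/4)·(32/5) + (1/4)·(17/3) = 343/60.

343/60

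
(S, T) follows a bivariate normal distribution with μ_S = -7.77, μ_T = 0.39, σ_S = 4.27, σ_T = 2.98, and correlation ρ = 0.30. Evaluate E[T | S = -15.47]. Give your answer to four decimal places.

-1.2221

E[T | S=x] = μ_T + ρ(σ_T/σ_S)(x − μ_S) for jointly normal variables.
E[T | S=-15.47] = 0.39 + (0.30)·(2.98/4.27)·(-15.47 − (-7.77)) = 0.39 + (0.20937)·(-7.7) = -1.2221.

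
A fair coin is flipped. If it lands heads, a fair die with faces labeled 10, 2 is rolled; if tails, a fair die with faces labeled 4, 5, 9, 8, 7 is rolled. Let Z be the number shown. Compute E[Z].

E[Z | heads] = (10+2)/2 = 6.
E[Z | tails] = (4+5+9+8+7)/5 = 33/5.
By the law of total expectation,
E[Z] = (1/2)·(6) + (1/2)·(33/5) = 63/10.

63/10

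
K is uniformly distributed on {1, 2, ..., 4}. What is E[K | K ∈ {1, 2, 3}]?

2

P(K ∈ {1, 2, 3}) = 3/4.
Σ over the event: 1·1/4 + 2·1/4 + 3·1/4 = 3/2.
E[K | K ∈ {1, 2, 3}] = (3/2) / (3/4) = 2.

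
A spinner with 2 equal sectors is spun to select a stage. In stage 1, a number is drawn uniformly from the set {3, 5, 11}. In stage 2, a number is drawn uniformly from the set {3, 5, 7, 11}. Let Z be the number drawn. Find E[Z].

E[Z | stage 1] = (3+5+11)/3 = 19/3.
E[Z | stage 2] = (3+5+7+11)/4 = 13/2.
By the law of total expectation,
E[Z] = (1/2)·(19/3) + (1/2)·(13/2) = 77/12.

77/12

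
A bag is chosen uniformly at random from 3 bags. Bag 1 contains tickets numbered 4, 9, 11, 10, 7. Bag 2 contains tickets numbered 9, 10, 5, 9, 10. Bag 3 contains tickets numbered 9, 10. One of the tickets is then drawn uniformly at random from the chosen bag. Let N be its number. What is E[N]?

E[N | bag 1] = (4+9+11+10+7)/5 = 41/5.
E[N | bag 2] = (9+10+5+9+10)/5 = 43/5.
E[N | bag 3] = (9+10)/2 = 19/2.
By the law of total expectation,
E[N] = (1/3)·(41/5) + (1/3)·(43/5) + (1/3)·(19/2) = 263/30.

263/30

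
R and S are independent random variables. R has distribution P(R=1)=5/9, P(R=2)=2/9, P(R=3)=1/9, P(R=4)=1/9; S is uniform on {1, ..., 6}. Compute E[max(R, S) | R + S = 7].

16/3

P(R + S = 7) = 1/6.
Summing max(R,S)·P(x,y) over outcomes with R + S = 7 gives 8/9.
E[max(R, S) | R + S = 7] = (8/9) / (1/6) = 16/3.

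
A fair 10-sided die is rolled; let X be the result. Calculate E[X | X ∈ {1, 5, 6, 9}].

P(X ∈ {1, 5, 6, 9}) = 2/5.
Σ over the event: 1·1/10 + 5·1/10 + 6·1/10 + 9·1/10 = 21/10.
E[X | X ∈ {1, 5, 6, 9}] = (21/10) / (2/5) = 21/4.

21/4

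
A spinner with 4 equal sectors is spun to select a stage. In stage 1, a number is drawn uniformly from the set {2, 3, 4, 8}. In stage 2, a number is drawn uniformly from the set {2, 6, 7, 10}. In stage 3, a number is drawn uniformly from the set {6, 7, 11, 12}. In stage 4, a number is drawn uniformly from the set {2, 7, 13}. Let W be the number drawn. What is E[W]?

E[W | stage 1] = (2+3+4+8)/4 = 17/4.
E[W | stage 2] = (2+6+7+10)/4 = 25/4.
E[W | stage 3] = (6+7+11+12)/4 = 9.
E[W | stage 4] = (2+7+13)/3 = 22/3.
By the law of total expectation,
E[W] = (1/4)·(17/4) + (1/4)·(25/4) + (1/4)·(9) + (1/4)·(22/3) = 161/24.

161/24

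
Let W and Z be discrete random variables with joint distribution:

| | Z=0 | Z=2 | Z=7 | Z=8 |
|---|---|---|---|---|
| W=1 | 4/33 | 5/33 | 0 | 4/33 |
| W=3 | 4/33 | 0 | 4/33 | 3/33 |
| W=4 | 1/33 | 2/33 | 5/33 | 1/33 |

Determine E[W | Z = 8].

P(Z = 8) = 8/33.
Σ W·P over the event = 1·(4/33) + 3·(3/33) + 4·(1/33) = 17/33.
E[W | Z = 8] = (17/33) / (8/33) = 17/8.

17/8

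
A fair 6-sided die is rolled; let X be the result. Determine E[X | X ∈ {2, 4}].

3

P(X ∈ {2, 4}) = 1/3.
Σ over the event: 2·1/6 + 4·1/6 = 1.
E[X | X ∈ {2, 4}] = (1) / (1/3) = 3.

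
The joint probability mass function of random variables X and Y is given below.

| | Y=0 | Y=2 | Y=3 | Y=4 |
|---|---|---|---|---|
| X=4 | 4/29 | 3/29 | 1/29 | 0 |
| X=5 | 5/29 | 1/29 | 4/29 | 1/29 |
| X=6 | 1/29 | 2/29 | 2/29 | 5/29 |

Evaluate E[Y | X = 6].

3

P(X = 6) = 10/29.
Σ Y·P over the event = 0·(1/29) + 2·(2/29) + 3·(2/29) + 4·(5/29) = 30/29.
E[Y | X = 6] = (30/29) / (10/29) = 3.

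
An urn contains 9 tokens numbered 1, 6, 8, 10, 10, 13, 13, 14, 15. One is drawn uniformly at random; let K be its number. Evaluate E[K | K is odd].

21/2

P(K is odd) = 4/9.
Σ over the event: 1·1/9 + 13·2/9 + 15·1/9 = 14/3.
E[K | K is odd] = (14/3) / (4/9) = 21/2.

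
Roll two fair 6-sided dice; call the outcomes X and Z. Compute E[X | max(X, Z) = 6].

51/11

P(max(X, Z) = 6) = 11/36.
Summing X·P(x,y) over outcomes with max(X, Z) = 6 gives 17/12.
E[X | max(X, Z) = 6] = (17/12) / (11/36) = 51/11.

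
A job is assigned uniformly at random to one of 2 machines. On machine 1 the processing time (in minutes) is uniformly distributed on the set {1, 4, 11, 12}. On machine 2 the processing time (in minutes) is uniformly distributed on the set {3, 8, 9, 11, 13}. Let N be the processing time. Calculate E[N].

E[N | machine 1] = (1+4+11+12)/4 = 7.
E[N | machine 2] = (3+8+9+11+13)/5 = 44/5.
By the law of total expectation,
E[N] = (1/2)·(7) + (1/2)·(44/5) = 79/10.

79/10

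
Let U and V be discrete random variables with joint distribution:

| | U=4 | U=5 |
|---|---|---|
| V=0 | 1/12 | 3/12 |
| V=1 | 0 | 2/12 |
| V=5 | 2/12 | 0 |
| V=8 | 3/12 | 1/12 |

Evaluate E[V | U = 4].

17/3

P(U = 4) = 1/2.
Σ V·P over the event = 0·(1/12) + 5·(2/12) + 8·(3/12) = 17/6.
E[V | U = 4] = (17/6) / (1/2) = 17/3.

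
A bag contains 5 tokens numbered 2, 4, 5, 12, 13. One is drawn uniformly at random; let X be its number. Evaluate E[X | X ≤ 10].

11/3

P(X ≤ 10) = 3/5.
Σ over the event: 2·1/5 + 4·1/5 + 5·1/5 = 11/5.
E[X | X ≤ 10] = (11/5) / (3/5) = 11/3.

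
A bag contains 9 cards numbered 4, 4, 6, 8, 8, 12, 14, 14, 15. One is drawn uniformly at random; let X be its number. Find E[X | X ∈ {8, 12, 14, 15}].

71/6

P(X ∈ {8, 12, 14, 15}) = 2/3.
Σ over the event: 8·2/9 + 12·1/9 + 14·2/9 + 15·1/9 = 71/9.
E[X | X ∈ {8, 12, 14, 15}] = (71/9) / (2/3) = 71/6.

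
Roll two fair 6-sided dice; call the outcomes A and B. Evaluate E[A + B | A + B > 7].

P(A + B > 7) = 5/12.
Summing (A+B)·P(x,y) over outcomes with A + B > 7 gives 35/9.
E[A + B | A + B > 7] = (35/9) / (5/12) = 28/3.

28/3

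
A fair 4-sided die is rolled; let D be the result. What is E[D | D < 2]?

1

Given D < 2, D is equally likely to be any of {1}.
E[D | D < 2] = (1) / 1 = 1.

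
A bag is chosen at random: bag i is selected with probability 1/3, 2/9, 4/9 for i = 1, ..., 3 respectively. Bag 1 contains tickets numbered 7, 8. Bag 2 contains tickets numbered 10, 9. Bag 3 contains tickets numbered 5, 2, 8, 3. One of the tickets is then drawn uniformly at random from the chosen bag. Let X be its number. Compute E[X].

119/18

E[X | bag 1] = (7+8)/2 = 15/2.
E[X | bag 2] = (10+9)/2 = 19/2.
E[X | bag 3] = (5+2+8+3)/4 = 9/2.
By the law of total expectation,
E[X] = (1/3)·(15/2) + (2/9)·(19/2) + (4/9)·(9/2) = 119/18.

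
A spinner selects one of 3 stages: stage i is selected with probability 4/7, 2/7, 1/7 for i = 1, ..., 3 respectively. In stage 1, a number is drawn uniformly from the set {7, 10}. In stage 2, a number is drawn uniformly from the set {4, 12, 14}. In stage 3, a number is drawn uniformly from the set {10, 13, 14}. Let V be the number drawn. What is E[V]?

199/21

E[V | stage 1] = (7+10)/2 = 17/2.
E[V | stage 2] = (4+12+14)/3 = 10.
E[V | stage 3] = (10+13+14)/3 = 37/3.
E[V] = (4/7)·(17/2) + (2/7)·(10) + (1/7)·(37/3) = 199/21.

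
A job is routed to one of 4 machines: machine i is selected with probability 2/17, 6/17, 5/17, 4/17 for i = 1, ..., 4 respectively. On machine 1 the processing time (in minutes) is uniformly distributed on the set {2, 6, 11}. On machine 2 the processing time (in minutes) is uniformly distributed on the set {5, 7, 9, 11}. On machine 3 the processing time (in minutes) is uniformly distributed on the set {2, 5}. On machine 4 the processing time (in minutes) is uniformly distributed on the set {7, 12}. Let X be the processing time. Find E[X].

E[X | machine 1] = (2+6+11)/3 = 19/3.
E[X | machine 2] = (5+7+9+11)/4 = 8.
E[X | machine 3] = (2+5)/2 = 7/2.
E[X | machine 4] = (7+12)/2 = 19/2.
By the law of total expectation,
E[X] = (2/17)·(19/3) + (6/17)·(8) + (5/17)·(7/2) + (4/17)·(19/2) = 41/6.

41/6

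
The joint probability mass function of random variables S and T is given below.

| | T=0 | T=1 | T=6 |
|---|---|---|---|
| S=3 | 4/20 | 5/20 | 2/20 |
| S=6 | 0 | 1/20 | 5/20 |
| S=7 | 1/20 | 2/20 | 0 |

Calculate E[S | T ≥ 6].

P(T ≥ 6) = 7/20.
Σ S·P over the event = 3·(2/20) + 6·(5/20) = 9/5.
E[S | T ≥ 6] = (9/5) / (7/20) = 36/7.

36/7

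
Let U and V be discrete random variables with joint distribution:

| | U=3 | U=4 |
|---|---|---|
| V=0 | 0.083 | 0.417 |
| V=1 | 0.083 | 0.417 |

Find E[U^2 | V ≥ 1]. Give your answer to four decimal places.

14.8380

P(V ≥ 1) = 0.500.
Summing U^2·P(U=x,V=y) over the conditioning event gives 7.419.
E[U^2 | V ≥ 1] = (7.419) / (0.500) = 14.8380.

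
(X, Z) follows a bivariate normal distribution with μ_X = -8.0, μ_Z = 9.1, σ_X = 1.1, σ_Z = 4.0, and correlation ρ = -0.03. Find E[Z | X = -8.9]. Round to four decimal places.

The regression of Z on X has slope ρ·σ_Z/σ_X and passes through (μ_X, μ_Z).
E[Z | X=-8.9] = 9.1 + (-0.03)·(4.0/1.1)·(-8.9 − (-8.0)) = 9.1 + (-0.10909)·(-0.9) = 9.1982.

9.1982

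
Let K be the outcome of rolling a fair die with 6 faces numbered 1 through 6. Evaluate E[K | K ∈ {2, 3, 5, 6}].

P(K ∈ {2, 3, 5, 6}) = 2/3.
Σ over the event: 2·1/6 + 3·1/6 + 5·1/6 + 6·1/6 = 8/3.
E[K | K ∈ {2, 3, 5, 6}] = (8/3) / (2/3) = 4.

4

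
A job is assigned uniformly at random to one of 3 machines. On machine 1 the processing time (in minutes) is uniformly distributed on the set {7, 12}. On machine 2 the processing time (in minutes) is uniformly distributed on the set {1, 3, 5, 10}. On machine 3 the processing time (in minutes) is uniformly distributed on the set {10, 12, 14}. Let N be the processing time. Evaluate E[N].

35/4

E[N | machine 1] = (7+12)/2 = 19/2.
E[N | machine 2] = (1+3+5+10)/4 = 19/4.
E[N | machine 3] = (10+12+14)/3 = 12.
E[N] = (1/3)·(19/2) + (1/3)·(19/4) + (1/3)·(12) = 35/4.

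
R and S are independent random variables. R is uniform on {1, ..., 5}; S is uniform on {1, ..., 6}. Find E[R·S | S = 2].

Outcomes with S = 2: (1,2), (2,2), (3,2), (4,2), (5,2), each with probability 1/30.
E[R·S | S = 2] = (2 + 4 + 6 + 8 + 10) / 5 = 6.

6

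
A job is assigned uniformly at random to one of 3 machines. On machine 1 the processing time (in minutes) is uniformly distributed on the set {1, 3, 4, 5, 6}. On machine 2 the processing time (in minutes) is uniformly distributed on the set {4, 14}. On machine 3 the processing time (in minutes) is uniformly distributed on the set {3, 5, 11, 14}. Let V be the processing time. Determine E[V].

421/60

E[V | machine 1] = (1+3+4+5+6)/5 = 19/5.
E[V | machine 2] = (4+14)/2 = 9.
E[V | machine 3] = (3+5+11+14)/4 = 33/4.
E[V] = (1/3)·(19/5) + (1/3)·(9) + (1/3)·(33/4) = 421/60.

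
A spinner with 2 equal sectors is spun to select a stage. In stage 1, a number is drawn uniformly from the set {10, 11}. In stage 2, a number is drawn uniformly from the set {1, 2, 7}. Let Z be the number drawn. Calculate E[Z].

E[Z | stage 1] = (10+11)/2 = 21/2.
E[Z | stage 2] = (1+2+7)/3 = 10/3.
E[Z] = (1/2)·(21/2) + (1/2)·(10/3) = 83/12.

83/12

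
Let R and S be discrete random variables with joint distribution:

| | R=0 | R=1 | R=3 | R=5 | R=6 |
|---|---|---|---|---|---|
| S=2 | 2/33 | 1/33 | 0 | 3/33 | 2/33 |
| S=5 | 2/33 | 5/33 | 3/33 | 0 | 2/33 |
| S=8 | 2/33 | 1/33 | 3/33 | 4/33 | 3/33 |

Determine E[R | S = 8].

48/13

P(S = 8) = 13/33.
Σ R·P over the event = 0·(2/33) + 1·(1/33) + 3·(3/33) + 5·(4/33) + 6·(3/33) = 16/11.
E[R | S = 8] = (16/11) / (13/33) = 48/13.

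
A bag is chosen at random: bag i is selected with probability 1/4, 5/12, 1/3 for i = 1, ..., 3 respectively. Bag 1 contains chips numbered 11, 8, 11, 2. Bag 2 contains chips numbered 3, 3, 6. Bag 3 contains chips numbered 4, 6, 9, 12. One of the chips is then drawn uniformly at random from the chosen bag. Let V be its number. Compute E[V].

E[V | bag 1] = (11+8+11+2)/4 = 8.
E[V | bag 2] = (3+3+6)/3 = 4.
E[V | bag 3] = (4+6+9+12)/4 = 31/4.
E[V] = (1/4)·(8) + (5/12)·(4) + (1/3)·(31/4) = 25/4.

25/4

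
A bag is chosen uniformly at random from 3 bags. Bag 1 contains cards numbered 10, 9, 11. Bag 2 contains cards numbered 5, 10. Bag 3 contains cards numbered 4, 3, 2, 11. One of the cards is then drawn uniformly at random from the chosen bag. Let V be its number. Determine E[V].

15/2

E[V | bag 1] = (10+9+11)/3 = 10.
E[V | bag 2] = (5+10)/2 = 15/2.
E[V | bag 3] = (4+3+2+11)/4 = 5.
E[V] = (1/3)·(10) + (1/3)·(15/2) + (1/3)·(5) = 15/2.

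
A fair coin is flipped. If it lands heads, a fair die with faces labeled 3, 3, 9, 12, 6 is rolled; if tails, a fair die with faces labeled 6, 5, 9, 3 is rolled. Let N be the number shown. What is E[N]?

E[N | heads] = (3+3+9+12+6)/5 = 33/5.
E[N | tails] = (6+5+9+3)/4 = 23/4.
By the law of total expectation,
E[N] = (1/2)·(33/5) + (1/2)·(23/4) = 247/40.

247/40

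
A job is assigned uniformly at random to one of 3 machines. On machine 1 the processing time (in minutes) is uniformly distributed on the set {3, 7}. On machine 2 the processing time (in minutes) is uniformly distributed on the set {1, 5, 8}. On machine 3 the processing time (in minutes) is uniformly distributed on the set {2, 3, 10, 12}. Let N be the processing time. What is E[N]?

197/36

E[N | machine 1] = (3+7)/2 = 5.
E[N | machine 2] = (1+5+8)/3 = 14/3.
E[N | machine 3] = (2+3+10+12)/4 = 27/4.
E[N] = (1/3)·(5) + (1/3)·(14/3) + (1/3)·(27/4) = 197/36.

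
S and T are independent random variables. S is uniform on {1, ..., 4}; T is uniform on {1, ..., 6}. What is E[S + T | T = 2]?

Outcomes with T = 2: (1,2), (2,2), (3,2), (4,2), each with probability 1/24.
E[S + T | T = 2] = (3 + 4 + 5 + 6) / 4 = 9/2.

9/2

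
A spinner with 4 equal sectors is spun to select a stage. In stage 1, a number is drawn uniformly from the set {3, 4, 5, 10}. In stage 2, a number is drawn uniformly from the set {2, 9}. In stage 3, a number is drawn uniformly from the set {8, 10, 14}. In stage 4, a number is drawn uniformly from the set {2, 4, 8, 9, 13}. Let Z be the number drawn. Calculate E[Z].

433/60

E[Z | stage 1] = (3+4+5+10)/4 = 11/2.
E[Z | stage 2] = (2+9)/2 = 11/2.
E[Z | stage 3] = (8+10+14)/3 = 32/3.
E[Z | stage 4] = (2+4+8+9+13)/5 = 36/5.
By the law of total expectation,
E[Z] = (1/4)·(11/2) + (1/4)·(11/2) + (1/4)·(32/3) + (1/4)·(36/5) = 433/60.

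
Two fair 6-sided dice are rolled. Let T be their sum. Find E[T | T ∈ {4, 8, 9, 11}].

55/7

P(T ∈ {4, 8, 9, 11}) = 7/18.
Σ over the event: 4·1/12 + 8·5/36 + 9·1/9 + 11·1/18 = 55/18.
E[T | T ∈ {4, 8, 9, 11}] = (55/18) / (7/18) = 55/7.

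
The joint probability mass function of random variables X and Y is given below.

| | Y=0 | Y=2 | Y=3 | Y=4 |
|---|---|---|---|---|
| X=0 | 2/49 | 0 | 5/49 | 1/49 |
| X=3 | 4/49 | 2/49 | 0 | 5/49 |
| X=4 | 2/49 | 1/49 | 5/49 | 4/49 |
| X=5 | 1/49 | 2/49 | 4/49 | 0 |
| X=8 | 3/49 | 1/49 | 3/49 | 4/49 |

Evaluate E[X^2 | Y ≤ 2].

P(Y ≤ 2) = 18/49.
Summing X^2·P(X=x,Y=y) over the conditioning event gives 433/49.
E[X^2 | Y ≤ 2] = (433/49) / (18/49) = 433/18.

433/18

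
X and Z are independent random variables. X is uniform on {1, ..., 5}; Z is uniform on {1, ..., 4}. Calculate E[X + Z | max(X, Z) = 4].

P(max(X, Z) = 4) = 7/20.
Summing (X+Z)·P(x,y) over outcomes with max(X, Z) = 4 gives 11/5.
E[X + Z | max(X, Z) = 4] = (11/5) / (7/20) = 44/7.

44/7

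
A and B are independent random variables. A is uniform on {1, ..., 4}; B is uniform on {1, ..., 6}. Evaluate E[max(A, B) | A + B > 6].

51/10

Outcomes with A + B > 6: (1,6), (2,5), (2,6), (3,4), (3,5), (3,6), (4,3), (4,4), (4,5), (4,6), each with probability 1/24.
E[max(A, B) | A + B > 6] = (6 + 5 + 6 + 4 + 5 + 6 + 4 + 4 + 5 + 6) / 10 = 51/10.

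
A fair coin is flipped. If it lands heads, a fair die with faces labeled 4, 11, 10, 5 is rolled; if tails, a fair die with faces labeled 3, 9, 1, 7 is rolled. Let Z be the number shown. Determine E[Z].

E[Z | heads] = (4+11+10+5)/4 = 15/2.
E[Z | tails] = (3+9+1+7)/4 = 5.
E[Z] = (1/2)·(15/2) + (1/2)·(5) = 25/4.

25/4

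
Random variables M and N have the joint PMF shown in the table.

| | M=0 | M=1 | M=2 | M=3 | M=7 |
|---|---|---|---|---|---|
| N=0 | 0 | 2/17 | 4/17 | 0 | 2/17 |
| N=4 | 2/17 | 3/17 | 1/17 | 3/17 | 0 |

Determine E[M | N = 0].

P(N = 0) = 8/17.
Σ M·P over the event = 1·(2/17) + 2·(4/17) + 7·(2/17) = 24/17.
E[M | N = 0] = (24/17) / (8/17) = 3.

3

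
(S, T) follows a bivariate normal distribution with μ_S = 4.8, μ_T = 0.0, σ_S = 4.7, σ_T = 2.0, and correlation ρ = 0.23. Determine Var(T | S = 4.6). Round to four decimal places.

3.7884

For a bivariate normal, Var(T | S=x) = σ_T²(1 − ρ²).
Var(T | S=4.6) = (2.0)²·(1 − (0.23)²) = 4·0.9471 = 3.7884.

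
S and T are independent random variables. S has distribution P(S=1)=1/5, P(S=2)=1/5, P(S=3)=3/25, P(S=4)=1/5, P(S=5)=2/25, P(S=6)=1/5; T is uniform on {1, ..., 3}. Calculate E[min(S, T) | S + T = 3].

P(S + T = 3) = 2/15.
Summing min(S,T)·P(x,y) over outcomes with S + T = 3 gives 2/15.
E[min(S, T) | S + T = 3] = (2/15) / (2/15) = 1.

1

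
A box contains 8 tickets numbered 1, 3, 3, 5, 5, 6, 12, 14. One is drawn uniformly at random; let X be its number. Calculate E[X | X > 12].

14

P(X > 12) = 1/8.
Σ over the event: 14·1/8 = 7/4.
E[X | X > 12] = (7/4) / (1/8) = 14.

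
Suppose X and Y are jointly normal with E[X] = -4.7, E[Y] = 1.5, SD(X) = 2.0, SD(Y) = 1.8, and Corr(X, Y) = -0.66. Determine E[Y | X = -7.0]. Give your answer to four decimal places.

E[Y | X=x] = μ_Y + ρ(σ_Y/σ_X)(x − μ_X) for jointly normal variables.
E[Y | X=-7.0] = 1.5 + (-0.66)·(1.8/2.0)·(-7.0 − (-4.7)) = 1.5 + (-0.594)·(-2.3) = 2.8662.

2.8662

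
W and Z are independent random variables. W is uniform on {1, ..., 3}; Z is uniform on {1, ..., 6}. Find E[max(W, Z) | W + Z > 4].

P(W + Z > 4) = 2/3.
Summing max(W,Z)·P(x,y) over outcomes with W + Z > 4 gives 3.
E[max(W, Z) | W + Z > 4] = (3) / (2/3) = 9/2.

9/2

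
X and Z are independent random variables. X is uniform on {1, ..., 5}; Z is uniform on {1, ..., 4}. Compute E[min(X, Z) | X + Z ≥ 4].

P(X + Z ≥ 4) = 17/20.
Summing min(X,Z)·P(x,y) over outcomes with X + Z ≥ 4 gives 37/20.
E[min(X, Z) | X + Z ≥ 4] = (37/20) / (17/20) = 37/17.

37/17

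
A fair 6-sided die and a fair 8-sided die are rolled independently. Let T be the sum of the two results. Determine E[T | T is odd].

8

P(T is odd) = 1/2.
Σ over the event: 3·1/24 + 5·1/12 + 7·1/8 + 9·1/8 + 11·1/12 + 13·1/24 = 4.
E[T | T is odd] = (4) / (1/2) = 8.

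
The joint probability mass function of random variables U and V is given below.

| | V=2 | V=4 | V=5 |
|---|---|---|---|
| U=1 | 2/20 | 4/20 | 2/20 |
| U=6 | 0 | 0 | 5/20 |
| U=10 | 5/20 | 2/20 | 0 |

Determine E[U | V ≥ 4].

56/13

P(V ≥ 4) = 13/20.
Σ U·P over the event = 1·(4/20) + 1·(2/20) + 6·(5/20) + 10·(2/20) = 14/5.
E[U | V ≥ 4] = (14/5) / (13/20) = 56/13.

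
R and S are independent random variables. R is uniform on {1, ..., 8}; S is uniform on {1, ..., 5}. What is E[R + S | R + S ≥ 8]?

P(R + S ≥ 8) = 1/2.
Summing (R+S)·P(x,y) over outcomes with R + S ≥ 8 gives 39/8.
E[R + S | R + S ≥ 8] = (39/8) / (1/2) = 39/4.

39/4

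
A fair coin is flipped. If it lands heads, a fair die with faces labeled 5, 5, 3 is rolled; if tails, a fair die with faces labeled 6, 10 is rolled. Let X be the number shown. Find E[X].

E[X | heads] = (5+5+3)/3 = 13/3.
E[X | tails] = (6+10)/2 = 8.
By the law of total expectation,
E[X] = (1/2)·(13/3) + (1/2)·(8) = 37/6.

37/6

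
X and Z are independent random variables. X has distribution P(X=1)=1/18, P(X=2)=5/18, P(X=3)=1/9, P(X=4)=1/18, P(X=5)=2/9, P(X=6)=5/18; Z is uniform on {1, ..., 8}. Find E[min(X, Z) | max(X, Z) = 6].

P(max(X, Z) = 6) = 43/144.
Summing min(X,Z)·P(x,y) over outcomes with max(X, Z) = 6 gives 73/72.
E[min(X, Z) | max(X, Z) = 6] = (73/72) / (43/144) = 146/43.

146/43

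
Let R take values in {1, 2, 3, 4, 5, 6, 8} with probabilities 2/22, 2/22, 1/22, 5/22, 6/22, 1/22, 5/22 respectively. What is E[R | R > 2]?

P(R > 2) = 9/11.
Σ over the event: 3·1/22 + 4·5/22 + 5·3/11 + 6·1/22 + 8·5/22 = 9/2.
E[R | R > 2] = (9/2) / (9/11) = 11/2.

11/2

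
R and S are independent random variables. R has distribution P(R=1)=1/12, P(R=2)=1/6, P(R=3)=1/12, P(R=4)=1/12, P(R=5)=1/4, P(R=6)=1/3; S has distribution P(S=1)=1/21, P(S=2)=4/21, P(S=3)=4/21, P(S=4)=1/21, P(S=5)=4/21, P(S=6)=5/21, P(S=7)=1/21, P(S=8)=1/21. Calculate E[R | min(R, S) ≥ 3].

46/9

P(min(R, S) ≥ 3) = 4/7.
Summing R·P(x,y) over outcomes with min(R, S) ≥ 3 gives 184/63.
E[R | min(R, S) ≥ 3] = (184/63) / (4/7) = 46/9.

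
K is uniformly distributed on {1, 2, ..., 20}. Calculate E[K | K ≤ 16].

17/2

P(K ≤ 16) = 4/5.
E[K | K ≤ 16] = (34/5) / (4/5) = 17/2.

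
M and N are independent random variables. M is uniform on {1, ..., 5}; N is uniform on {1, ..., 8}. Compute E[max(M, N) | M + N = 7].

24/5

Outcomes with M + N = 7: (1,6), (2,5), (3,4), (4,3), (5,2), each with probability 1/40.
E[max(M, N) | M + N = 7] = (6 + 5 + 4 + 4 + 5) / 5 = 24/5.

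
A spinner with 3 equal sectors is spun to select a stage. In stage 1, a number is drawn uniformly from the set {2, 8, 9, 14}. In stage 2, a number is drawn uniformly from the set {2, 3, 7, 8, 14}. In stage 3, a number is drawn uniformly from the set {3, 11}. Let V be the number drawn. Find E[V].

147/20

E[V | stage 1] = (2+8+9+14)/4 = 33/4.
E[V | stage 2] = (2+3+7+8+14)/5 = 34/5.
E[V | stage 3] = (3+11)/2 = 7.
By the law of total expectation,
E[V] = (1/3)·(33/4) + (1/3)·(34/5) + (1/3)·(7) = 147/20.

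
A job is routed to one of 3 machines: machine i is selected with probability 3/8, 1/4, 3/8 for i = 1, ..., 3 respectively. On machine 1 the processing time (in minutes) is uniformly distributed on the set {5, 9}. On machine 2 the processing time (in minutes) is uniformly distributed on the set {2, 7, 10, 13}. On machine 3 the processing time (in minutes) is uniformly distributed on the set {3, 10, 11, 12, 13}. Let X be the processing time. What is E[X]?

E[X | machine 1] = (5+9)/2 = 7.
E[X | machine 2] = (2+7+10+13)/4 = 8.
E[X | machine 3] = (3+10+11+12+13)/5 = 49/5.
By the law of total expectation,
E[X] = (3/8)·(7) + (1/4)·(8) + (3/8)·(49/5) = 83/10.

83/10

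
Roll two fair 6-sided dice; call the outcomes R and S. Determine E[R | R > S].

P(R > S) = 5/12.
Summing R·P(x,y) over outcomes with R > S gives 35/18.
E[R | R > S] = (35/18) / (5/12) = 14/3.

14/3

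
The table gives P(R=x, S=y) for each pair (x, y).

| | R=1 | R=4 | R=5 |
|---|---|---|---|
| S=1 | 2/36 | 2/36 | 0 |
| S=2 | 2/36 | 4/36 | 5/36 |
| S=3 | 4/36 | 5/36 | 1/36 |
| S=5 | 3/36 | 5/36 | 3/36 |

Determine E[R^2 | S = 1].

P(S = 1) = 1/9.
Σ R^2·P over the event = 1·(2/36) + 16·(2/36) = 17/18.
E[R^2 | S = 1] = (17/18) / (1/9) = 17/2.

17/2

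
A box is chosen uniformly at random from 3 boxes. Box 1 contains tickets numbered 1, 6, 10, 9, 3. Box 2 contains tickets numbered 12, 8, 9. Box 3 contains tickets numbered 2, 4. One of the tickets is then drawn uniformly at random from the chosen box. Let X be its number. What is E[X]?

277/45

E[X | box 1] = (1+6+10+9+3)/5 = 29/5.
E[X | box 2] = (12+8+9)/3 = 29/3.
E[X | box 3] = (2+4)/2 = 3.
E[X] = (1/3)·(29/5) + (1/3)·(29/3) + (1/3)·(3) = 277/45.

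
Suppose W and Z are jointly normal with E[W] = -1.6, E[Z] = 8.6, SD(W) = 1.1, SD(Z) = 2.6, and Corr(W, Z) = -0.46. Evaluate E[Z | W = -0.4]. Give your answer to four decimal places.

The regression of Z on W has slope ρ·σ_Z/σ_W and passes through (μ_W, μ_Z).
E[Z | W=-0.4] = 8.6 + (-0.46)·(2.6/1.1)·(-0.4 − (-1.6)) = 8.6 + (-1.08727)·(1.2) = 7.2953.

7.2953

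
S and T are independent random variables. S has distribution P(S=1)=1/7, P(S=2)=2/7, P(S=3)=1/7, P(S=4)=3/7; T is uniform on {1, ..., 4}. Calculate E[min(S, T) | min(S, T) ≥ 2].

P(min(S, T) ≥ 2) = 9/14.
Summing min(S,T)·P(x,y) over outcomes with min(S, T) ≥ 2 gives 47/28.
E[min(S, T) | min(S, T) ≥ 2] = (47/28) / (9/14) = 47/18.

47/18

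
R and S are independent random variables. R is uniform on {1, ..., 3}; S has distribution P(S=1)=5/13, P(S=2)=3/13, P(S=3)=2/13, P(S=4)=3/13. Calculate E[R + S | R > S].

P(R > S) = 1/3.
Summing (R+S)·P(x,y) over outcomes with R > S gives 50/39.
E[R + S | R > S] = (50/39) / (1/3) = 50/13.

50/13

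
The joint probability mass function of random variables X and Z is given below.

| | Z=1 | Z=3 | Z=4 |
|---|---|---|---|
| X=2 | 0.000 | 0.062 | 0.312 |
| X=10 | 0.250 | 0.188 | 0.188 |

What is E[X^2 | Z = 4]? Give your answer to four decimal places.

40.0960

P(Z = 4) = 0.500.
Σ X^2·P over the event = 4·(0.312) + 100·(0.188) = 20.048.
E[X^2 | Z = 4] = (20.048) / (0.500) = 40.0960.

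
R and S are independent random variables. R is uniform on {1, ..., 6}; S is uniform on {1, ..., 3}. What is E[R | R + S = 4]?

2

Outcomes with R + S = 4: (1,3), (2,2), (3,1), each with probability 1/18.
E[R | R + S = 4] = (1 + 2 + 3) / 3 = 2.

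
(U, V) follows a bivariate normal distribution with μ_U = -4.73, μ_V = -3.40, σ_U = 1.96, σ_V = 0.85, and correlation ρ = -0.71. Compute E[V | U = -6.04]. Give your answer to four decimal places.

E[V | U=x] = μ_V + ρ(σ_V/σ_U)(x − μ_U) for jointly normal variables.
E[V | U=-6.04] = -3.40 + (-0.71)·(0.85/1.96)·(-6.04 − (-4.73)) = -3.40 + (-0.30791)·(-1.31) = -2.9966.

-2.9966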